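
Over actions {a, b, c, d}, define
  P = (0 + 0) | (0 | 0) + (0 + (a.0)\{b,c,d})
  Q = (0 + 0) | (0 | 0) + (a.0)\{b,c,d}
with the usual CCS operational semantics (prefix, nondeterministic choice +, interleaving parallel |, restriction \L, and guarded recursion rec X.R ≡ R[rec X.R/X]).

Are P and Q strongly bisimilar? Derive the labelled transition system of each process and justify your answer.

LTS(P): 2 reachable states
  s0 = (0 + 0) | (0 | 0) + (0 + (a.0)\{b,c,d}) has moves —a→ s1
  s1 = 0\{b,c,d} has moves (no moves)
LTS(Q): 2 reachable states
  t0 = (0 + 0) | (0 | 0) + (a.0)\{b,c,d} has moves —a→ t1
  t1 = 0\{b,c,d} has moves (no moves)
Coarsest stable partition (strong bisimilarity classes):
  B0 = {s0, t0}
  B1 = {s1, t1}
s0 ∈ B0, t0 ∈ B0 → same block

P ~ Q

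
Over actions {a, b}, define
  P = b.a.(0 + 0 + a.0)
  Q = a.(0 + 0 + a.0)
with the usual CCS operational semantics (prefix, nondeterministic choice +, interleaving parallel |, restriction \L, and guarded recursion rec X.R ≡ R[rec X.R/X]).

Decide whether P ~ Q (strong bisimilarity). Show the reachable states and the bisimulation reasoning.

NO

LTS(P): 4 reachable states
  p0 = b.a.(0 + 0 + a.0) :: =b=> p1
  p1 = a.(0 + 0 + a.0) :: =a=> p2
  p2 = 0 + 0 + a.0 :: =a=> p3
  p3 = 0 :: deadlocked
LTS(Q): 3 reachable states
  q0 = a.(0 + 0 + a.0) :: =a=> q1
  q1 = 0 + 0 + a.0 :: =a=> q2
  q2 = 0 :: deadlocked
Bisimilarity quotient blocks:
  B0 = {p0}
  B1 = {p1, q0}
  B2 = {p2, q1}
  B3 = {p3, q2}
p0 ∈ B0, q0 ∈ B1 → different blocks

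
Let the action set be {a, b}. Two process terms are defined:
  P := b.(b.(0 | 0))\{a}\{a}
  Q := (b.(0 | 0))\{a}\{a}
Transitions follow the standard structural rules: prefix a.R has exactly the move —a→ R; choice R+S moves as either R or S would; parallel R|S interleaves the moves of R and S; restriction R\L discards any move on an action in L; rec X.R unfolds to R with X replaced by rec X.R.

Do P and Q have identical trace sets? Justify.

traces(P) ≠ traces(Q) — witness ⟨bb⟩

P's transition system — 3 states:
  p0 = b.(b.(0 | 0))\{a}\{a} has moves --b--▸ p1
  p1 = (b.(0 | 0))\{a}\{a} has moves --b--▸ p2
  p2 = (0 | 0)\{a}\{a} has moves (no moves)
Q's transition system — 2 states:
  q0 = (b.(0 | 0))\{a}\{a} has moves --b--▸ q1
  q1 = (0 | 0)\{a}\{a} has moves (no moves)
Executing bb from P (initial set {p0}):
  after b @ step 1: {p1}
  after b @ step 2: {p2}
  — P admits the full trace.
Executing bb from Q (initial set {q0}):
  after b @ step 1: {q1}
  after b @ step 2: no successor for Q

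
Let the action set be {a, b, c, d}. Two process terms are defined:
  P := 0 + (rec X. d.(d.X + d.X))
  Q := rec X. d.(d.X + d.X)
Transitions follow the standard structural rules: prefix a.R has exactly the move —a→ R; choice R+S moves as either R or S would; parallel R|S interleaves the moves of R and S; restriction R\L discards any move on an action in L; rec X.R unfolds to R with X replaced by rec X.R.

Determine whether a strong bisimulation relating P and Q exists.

P ~ Q

Reachable graph of P (3 states):
  m0 = 0 + (rec X. d.(d.X + d.X)) → ··d··> m1
  m1 = d.(rec X. d.(d.X + d.X)) + d.(rec X. d.(d.X + d.X)) → ··d··> m2
  m2 = rec X. d.(d.X + d.X) → ··d··> m1
Reachable graph of Q (2 states):
  n0 = rec X. d.(d.X + d.X) → ··d··> n1
  n1 = d.(rec X. d.(d.X + d.X)) + d.(rec X. d.(d.X + d.X)) → ··d··> n0
Partition-refinement fixed point:
  B0 = {m0, m1, m2, n0, n1}
m0 ∈ B0, n0 ∈ B0 → same block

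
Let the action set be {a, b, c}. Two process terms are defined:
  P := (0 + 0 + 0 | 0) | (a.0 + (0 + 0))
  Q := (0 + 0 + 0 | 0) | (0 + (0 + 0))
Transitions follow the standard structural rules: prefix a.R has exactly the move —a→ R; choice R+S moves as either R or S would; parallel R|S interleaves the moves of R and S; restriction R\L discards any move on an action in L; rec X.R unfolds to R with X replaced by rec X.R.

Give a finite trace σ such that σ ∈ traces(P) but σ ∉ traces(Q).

a

P's transition system — 2 states:
  p0 = (0 + 0 + 0 | 0) | (a.0 + (0 + 0)) → —a→ p1
  p1 = (0 + 0 + 0 | 0) | 0 → (no moves)
Q's transition system — 1 states:
  q0 = (0 + 0 + 0 | 0) | (0 + (0 + 0)) → (no moves)
Trace ⟨a⟩ through P, begin at {p0}:
  step 1 (a): {p1}
  ✓ P
Trace ⟨a⟩ through Q, begin at {q0}:
  step 1 (a): no successor for Q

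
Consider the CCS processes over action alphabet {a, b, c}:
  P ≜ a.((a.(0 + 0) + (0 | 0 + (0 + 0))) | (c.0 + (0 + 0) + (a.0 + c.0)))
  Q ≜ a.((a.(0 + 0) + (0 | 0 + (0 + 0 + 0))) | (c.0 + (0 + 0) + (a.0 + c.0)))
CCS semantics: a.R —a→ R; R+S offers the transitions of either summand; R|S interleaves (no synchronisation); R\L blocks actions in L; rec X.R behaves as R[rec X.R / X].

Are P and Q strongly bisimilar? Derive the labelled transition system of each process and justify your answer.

Reachable graph of P (5 states):
  p0 = a.((a.(0 + 0) + (0 | 0 + (0 + 0))) | (c.0 + (0 + 0) + (a.0 + c.0))) :: ··a··> p1
  p1 = (a.(0 + 0) + (0 | 0 + (0 + 0))) | (c.0 + (0 + 0) + (a.0 + c.0)) :: ··a··> p2, ··a··> p3, ··c··> p3
  p2 = (0 + 0) | (c.0 + (0 + 0) + (a.0 + c.0)) :: ··a··> p4, ··c··> p4
  p3 = (a.(0 + 0) + (0 | 0 + (0 + 0))) | 0 :: ··a··> p4
  p4 = (0 + 0) | 0 :: ·
Reachable graph of Q (5 states):
  q0 = a.((a.(0 + 0) + (0 | 0 + (0 + 0 + 0))) | (c.0 + (0 + 0) + (a.0 + c.0))) :: ··a··> q1
  q1 = (a.(0 + 0) + (0 | 0 + (0 + 0 + 0))) | (c.0 + (0 + 0) + (a.0 + c.0)) :: ··a··> q2, ··a··> q3, ··c··> q3
  q2 = (0 + 0) | (c.0 + (0 + 0) + (a.0 + c.0)) :: ··a··> q4, ··c··> q4
  q3 = (a.(0 + 0) + (0 | 0 + (0 + 0 + 0))) | 0 :: ··a··> q4
  q4 = (0 + 0) | 0 :: ·
Bisimilarity quotient blocks:
  B0 = {p0, q0}
  B1 = {p1, q1}
  B2 = {p3, q3}
  B3 = {p4, q4}
  B4 = {p2, q2}
p0 ∈ B0, q0 ∈ B0 → same block

P ~ Q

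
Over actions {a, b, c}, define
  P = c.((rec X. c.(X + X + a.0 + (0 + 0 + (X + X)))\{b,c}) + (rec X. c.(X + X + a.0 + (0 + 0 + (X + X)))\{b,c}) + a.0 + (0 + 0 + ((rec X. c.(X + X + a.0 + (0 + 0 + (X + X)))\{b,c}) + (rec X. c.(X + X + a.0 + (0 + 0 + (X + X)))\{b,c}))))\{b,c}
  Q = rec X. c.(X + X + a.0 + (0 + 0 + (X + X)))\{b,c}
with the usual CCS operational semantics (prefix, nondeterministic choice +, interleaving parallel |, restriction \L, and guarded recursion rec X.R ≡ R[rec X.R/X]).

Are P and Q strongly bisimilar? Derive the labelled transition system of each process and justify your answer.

YES

LTS(P): 3 reachable states
  s0 = c.((rec X. c.(X + X + a.0 + (0 + 0 + (X + X)))\{b,c}) + (rec X. c.(X + X + a.0 + (0 + 0 + (X + X)))\{b,c}) + a.0 + (0 + 0 + ((rec X. c.(X + X + a.0 + (0 + 0 + (X + X)))\{b,c}) + (rec X. c.(X + X + a.0 + (0 + 0 + (X + X)))\{b,c}))))\{b,c} → -c-> s1
  s1 = ((rec X. c.(X + X + a.0 + (0 + 0 + (X + X)))\{b,c}) + (rec X. c.(X + X + a.0 + (0 + 0 + (X + X)))\{b,c}) + a.0 + (0 + 0 + ((rec X. c.(X + X + a.0 + (0 + 0 + (X + X)))\{b,c}) + (rec X. c.(X + X + a.0 + (0 + 0 + (X + X)))\{b,c}))))\{b,c} → -a-> s2
  s2 = 0\{b,c} → deadlocked
LTS(Q): 3 reachable states
  t0 = rec X. c.(X + X + a.0 + (0 + 0 + (X + X)))\{b,c} → -c-> t1
  t1 = ((rec X. c.(X + X + a.0 + (0 + 0 + (X + X)))\{b,c}) + (rec X. c.(X + X + a.0 + (0 + 0 + (X + X)))\{b,c}) + a.0 + (0 + 0 + ((rec X. c.(X + X + a.0 + (0 + 0 + (X + X)))\{b,c}) + (rec X. c.(X + X + a.0 + (0 + 0 + (X + X)))\{b,c}))))\{b,c} → -a-> t2
  t2 = 0\{b,c} → deadlocked
Partition-refinement fixed point:
  B0 = {s0, t0}
  B1 = {s1, t1}
  B2 = {s2, t2}
s0 ∈ B0, t0 ∈ B0 → same block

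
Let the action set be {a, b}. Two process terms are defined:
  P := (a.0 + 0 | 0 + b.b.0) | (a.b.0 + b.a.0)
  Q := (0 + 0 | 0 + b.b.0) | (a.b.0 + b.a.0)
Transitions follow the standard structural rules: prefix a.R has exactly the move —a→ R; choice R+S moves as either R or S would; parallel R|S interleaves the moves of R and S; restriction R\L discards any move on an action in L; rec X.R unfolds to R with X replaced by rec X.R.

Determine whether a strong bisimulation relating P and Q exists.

Reachable graph of P (12 states):
  m0 = (a.0 + 0 | 0 + b.b.0) | (a.b.0 + b.a.0) :: ··a··> m1, ··a··> m2, ··b··> m3, ··b··> m4
  m1 = (a.0 + 0 | 0 + b.b.0) | b.0 :: ··a··> m5, ··b··> m6, ··b··> m7
  m2 = 0 | (a.b.0 + b.a.0) :: ··a··> m5, ··b··> m8
  m3 = (a.0 + 0 | 0 + b.b.0) | a.0 :: ··a··> m6, ··a··> m8, ··b··> m9
  m4 = b.0 | (a.b.0 + b.a.0) :: ··a··> m7, ··b··> m2, ··b··> m9
  m5 = 0 | b.0 :: ··b··> m10
  m6 = (a.0 + 0 | 0 + b.b.0) | 0 :: ··a··> m10, ··b··> m11
  m7 = b.0 | b.0 :: ··b··> m11, ··b··> m5
  m8 = 0 | a.0 :: ··a··> m10
  m9 = b.0 | a.0 :: ··a··> m11, ··b··> m8
  m10 = 0 | 0 :: stopped
  m11 = b.0 | 0 :: ··b··> m10
Reachable graph of Q (12 states):
  n0 = (0 + 0 | 0 + b.b.0) | (a.b.0 + b.a.0) :: ··a··> n1, ··b··> n2, ··b··> n3
  n1 = (0 + 0 | 0 + b.b.0) | b.0 :: ··b··> n4, ··b··> n5
  n2 = (0 + 0 | 0 + b.b.0) | a.0 :: ··a··> n4, ··b··> n6
  n3 = b.0 | (a.b.0 + b.a.0) :: ··a··> n5, ··b··> n6, ··b··> n7
  n4 = (0 + 0 | 0 + b.b.0) | 0 :: ··b··> n8
  n5 = b.0 | b.0 :: ··b··> n8, ··b··> n9
  n6 = b.0 | a.0 :: ··a··> n8, ··b··> n10
  n7 = 0 | (a.b.0 + b.a.0) :: ··a··> n9, ··b··> n10
  n8 = b.0 | 0 :: ··b··> n11
  n9 = 0 | b.0 :: ··b··> n11
  n10 = 0 | a.0 :: ··a··> n11
  n11 = 0 | 0 :: stopped
Bisimilarity quotient blocks:
  B0 = {m0}
  B1 = {m2, m9, n6, n7}
  B2 = {m8, n10}
  B3 = {m10, n11}
  B4 = {m11, m5, n8, n9}
  B5 = {m4, n2, n3}
  B6 = {m7, n4, n5}
  B7 = {m1}
  B8 = {m6}
  B9 = {m3}
  B10 = {n0}
  B11 = {n1}
m0 ∈ B0, n0 ∈ B10 → different blocks

NO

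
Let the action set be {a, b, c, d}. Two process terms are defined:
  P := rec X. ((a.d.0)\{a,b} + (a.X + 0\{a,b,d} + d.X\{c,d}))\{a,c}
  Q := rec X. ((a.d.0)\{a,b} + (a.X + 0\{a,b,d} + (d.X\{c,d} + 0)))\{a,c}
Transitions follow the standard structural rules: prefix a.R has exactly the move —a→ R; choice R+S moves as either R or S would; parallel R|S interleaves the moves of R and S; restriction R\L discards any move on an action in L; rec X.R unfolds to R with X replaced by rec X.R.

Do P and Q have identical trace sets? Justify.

LTS(P): 2 reachable states
  m0 = rec X. ((a.d.0)\{a,b} + (a.X + 0\{a,b,d} + d.X\{c,d}))\{a,c} has moves —d→ m1
  m1 = (rec X. ((a.d.0)\{a,b} + (a.X + 0\{a,b,d} + d.X\{c,d}))\{a,c})\{c,d}\{a,c} has moves stopped
LTS(Q): 2 reachable states
  n0 = rec X. ((a.d.0)\{a,b} + (a.X + 0\{a,b,d} + (d.X\{c,d} + 0)))\{a,c} has moves —d→ n1
  n1 = (rec X. ((a.d.0)\{a,b} + (a.X + 0\{a,b,d} + (d.X\{c,d} + 0)))\{a,c})\{c,d}\{a,c} has moves stopped
Partition-refinement fixed point:
  B0 = {m0, n0}
  B1 = {m1, n1}
m0 ∈ B0, n0 ∈ B0 → same block
Bisimilar ⇒ trace-equivalent.

traces(P) = traces(Q)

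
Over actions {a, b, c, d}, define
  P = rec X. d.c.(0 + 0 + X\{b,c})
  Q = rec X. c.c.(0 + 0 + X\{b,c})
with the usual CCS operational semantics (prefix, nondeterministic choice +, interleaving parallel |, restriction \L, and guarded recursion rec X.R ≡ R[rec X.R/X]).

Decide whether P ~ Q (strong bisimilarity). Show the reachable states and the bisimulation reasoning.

not bisimilar

P's transition system — 4 states:
  m0 = rec X. d.c.(0 + 0 + X\{b,c}) has moves --d--▸ m1
  m1 = c.(0 + 0 + (rec X. d.c.(0 + 0 + X\{b,c}))\{b,c}) has moves --c--▸ m2
  m2 = 0 + 0 + (rec X. d.c.(0 + 0 + X\{b,c}))\{b,c} has moves --d--▸ m3
  m3 = (c.(0 + 0 + (rec X. d.c.(0 + 0 + X\{b,c}))\{b,c}))\{b,c} has moves ·
Q's transition system — 3 states:
  n0 = rec X. c.c.(0 + 0 + X\{b,c}) has moves --c--▸ n1
  n1 = c.(0 + 0 + (rec X. c.c.(0 + 0 + X\{b,c}))\{b,c}) has moves --c--▸ n2
  n2 = 0 + 0 + (rec X. c.c.(0 + 0 + X\{b,c}))\{b,c} has moves ·
Coarsest stable partition (strong bisimilarity classes):
  B0 = {m0}
  B1 = {m1}
  B2 = {m2}
  B3 = {m3, n2}
  B4 = {n0}
  B5 = {n1}
m0 ∈ B0, n0 ∈ B4 → different blocks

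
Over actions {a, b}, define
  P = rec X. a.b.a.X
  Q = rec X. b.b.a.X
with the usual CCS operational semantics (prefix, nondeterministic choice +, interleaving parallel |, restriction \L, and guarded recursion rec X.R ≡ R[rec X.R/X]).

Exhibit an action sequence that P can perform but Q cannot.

a

LTS(P): 3 reachable states
  p0 = rec X. a.b.a.X has moves —a→ p1
  p1 = b.a.(rec X. a.b.a.X) has moves —b→ p2
  p2 = a.(rec X. a.b.a.X) has moves —a→ p0
LTS(Q): 3 reachable states
  q0 = rec X. b.b.a.X has moves —b→ q1
  q1 = b.a.(rec X. b.b.a.X) has moves —b→ q2
  q2 = a.(rec X. b.b.a.X) has moves —a→ q0
Trace ⟨a⟩ through P, begin at {p0}:
  after a @ step 1: {p1}
  — P admits the full trace.
Trace ⟨a⟩ through Q, begin at {q0}:
  after a @ step 1: ∅  — Q cannot continue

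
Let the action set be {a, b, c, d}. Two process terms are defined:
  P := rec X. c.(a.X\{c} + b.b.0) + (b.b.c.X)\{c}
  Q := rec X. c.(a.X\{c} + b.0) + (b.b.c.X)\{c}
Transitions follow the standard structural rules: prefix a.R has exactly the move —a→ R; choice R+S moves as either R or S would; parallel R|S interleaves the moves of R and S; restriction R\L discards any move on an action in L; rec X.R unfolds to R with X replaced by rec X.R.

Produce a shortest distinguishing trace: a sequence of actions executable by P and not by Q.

Reachable graph of P (9 states):
  p0 = rec X. c.(a.X\{c} + b.b.0) + (b.b.c.X)\{c} :: =b=> p1, =c=> p2
  p1 = (b.c.(rec X. c.(a.X\{c} + b.b.0) + (b.b.c.X)\{c}))\{c} :: =b=> p3
  p2 = a.(rec X. c.(a.X\{c} + b.b.0) + (b.b.c.X)\{c})\{c} + b.b.0 :: =a=> p4, =b=> p5
  p3 = (c.(rec X. c.(a.X\{c} + b.b.0) + (b.b.c.X)\{c}))\{c} :: deadlocked
  p4 = (rec X. c.(a.X\{c} + b.b.0) + (b.b.c.X)\{c})\{c} :: =b=> p6
  p5 = b.0 :: =b=> p7
  p6 = (b.c.(rec X. c.(a.X\{c} + b.b.0) + (b.b.c.X)\{c}))\{c}\{c} :: =b=> p8
  p7 = 0 :: deadlocked
  p8 = (c.(rec X. c.(a.X\{c} + b.b.0) + (b.b.c.X)\{c}))\{c}\{c} :: deadlocked
Reachable graph of Q (8 states):
  q0 = rec X. c.(a.X\{c} + b.0) + (b.b.c.X)\{c} :: =b=> q1, =c=> q2
  q1 = (b.c.(rec X. c.(a.X\{c} + b.0) + (b.b.c.X)\{c}))\{c} :: =b=> q3
  q2 = a.(rec X. c.(a.X\{c} + b.0) + (b.b.c.X)\{c})\{c} + b.0 :: =a=> q4, =b=> q5
  q3 = (c.(rec X. c.(a.X\{c} + b.0) + (b.b.c.X)\{c}))\{c} :: deadlocked
  q4 = (rec X. c.(a.X\{c} + b.0) + (b.b.c.X)\{c})\{c} :: =b=> q6
  q5 = 0 :: deadlocked
  q6 = (b.c.(rec X. c.(a.X\{c} + b.0) + (b.b.c.X)\{c}))\{c}\{c} :: =b=> q7
  q7 = (c.(rec X. c.(a.X\{c} + b.0) + (b.b.c.X)\{c}))\{c}\{c} :: deadlocked
Executing cbb from P (initial set {p0}):
  after c @ step 1: {p2}
  after b @ step 2: {p5}
  after b @ step 3: {p7}
  ✓ P
Executing cbb from Q (initial set {q0}):
  after c @ step 1: {q2}
  after b @ step 2: {q5}
  after b @ step 3: ∅ (Q stuck)

cbb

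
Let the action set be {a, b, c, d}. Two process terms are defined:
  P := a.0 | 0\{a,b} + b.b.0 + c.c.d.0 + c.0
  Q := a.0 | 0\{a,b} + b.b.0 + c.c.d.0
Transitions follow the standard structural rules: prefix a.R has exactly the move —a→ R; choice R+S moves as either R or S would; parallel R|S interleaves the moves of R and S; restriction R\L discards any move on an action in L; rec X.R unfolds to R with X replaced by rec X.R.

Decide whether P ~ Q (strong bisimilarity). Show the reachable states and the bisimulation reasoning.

NO

P's transition system — 6 states:
  s0 = a.0 | 0\{a,b} + b.b.0 + c.c.d.0 + c.0 ⊢ —a→ s1, —b→ s2, —c→ s3, —c→ s4
  s1 = 0 | 0\{a,b} ⊢ (no moves)
  s2 = b.0 ⊢ —b→ s3
  s3 = 0 ⊢ (no moves)
  s4 = c.d.0 ⊢ —c→ s5
  s5 = d.0 ⊢ —d→ s3
Q's transition system — 6 states:
  t0 = a.0 | 0\{a,b} + b.b.0 + c.c.d.0 ⊢ —a→ t1, —b→ t2, —c→ t3
  t1 = 0 | 0\{a,b} ⊢ (no moves)
  t2 = b.0 ⊢ —b→ t4
  t3 = c.d.0 ⊢ —c→ t5
  t4 = 0 ⊢ (no moves)
  t5 = d.0 ⊢ —d→ t4
Bisimilarity quotient blocks:
  B0 = {s0}
  B1 = {s1, s3, t1, t4}
  B2 = {s2, t2}
  B3 = {s4, t3}
  B4 = {s5, t5}
  B5 = {t0}
s0 ∈ B0, t0 ∈ B5 → different blocks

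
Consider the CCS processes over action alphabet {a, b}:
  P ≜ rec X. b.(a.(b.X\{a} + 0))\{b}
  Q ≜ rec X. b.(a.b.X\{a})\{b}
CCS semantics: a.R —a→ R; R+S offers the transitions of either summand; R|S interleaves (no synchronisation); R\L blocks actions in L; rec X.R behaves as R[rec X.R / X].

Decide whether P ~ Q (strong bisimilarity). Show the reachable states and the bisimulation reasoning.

LTS(P): 3 reachable states
  m0 = rec X. b.(a.(b.X\{a} + 0))\{b} → —b→ m1
  m1 = (a.(b.(rec X. b.(a.(b.X\{a} + 0))\{b})\{a} + 0))\{b} → —a→ m2
  m2 = (b.(rec X. b.(a.(b.X\{a} + 0))\{b})\{a} + 0)\{b} → (no moves)
LTS(Q): 3 reachable states
  n0 = rec X. b.(a.b.X\{a})\{b} → —b→ n1
  n1 = (a.b.(rec X. b.(a.b.X\{a})\{b})\{a})\{b} → —a→ n2
  n2 = (b.(rec X. b.(a.b.X\{a})\{b})\{a})\{b} → (no moves)
Bisimilarity quotient blocks:
  B0 = {m0, n0}
  B1 = {m1, n1}
  B2 = {m2, n2}
m0 ∈ B0, n0 ∈ B0 → same block

YES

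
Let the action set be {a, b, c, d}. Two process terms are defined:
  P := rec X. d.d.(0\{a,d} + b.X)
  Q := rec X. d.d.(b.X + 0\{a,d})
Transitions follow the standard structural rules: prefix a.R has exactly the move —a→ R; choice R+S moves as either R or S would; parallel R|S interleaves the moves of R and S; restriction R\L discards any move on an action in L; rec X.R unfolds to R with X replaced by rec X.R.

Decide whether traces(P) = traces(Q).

traces(P) = traces(Q)

Reachable graph of P (3 states):
  m0 = rec X. d.d.(0\{a,d} + b.X) ⊢ =d=> m1
  m1 = d.(0\{a,d} + b.(rec X. d.d.(0\{a,d} + b.X))) ⊢ =d=> m2
  m2 = 0\{a,d} + b.(rec X. d.d.(0\{a,d} + b.X)) ⊢ =b=> m0
Reachable graph of Q (3 states):
  n0 = rec X. d.d.(b.X + 0\{a,d}) ⊢ =d=> n1
  n1 = d.(b.(rec X. d.d.(b.X + 0\{a,d})) + 0\{a,d}) ⊢ =d=> n2
  n2 = b.(rec X. d.d.(b.X + 0\{a,d})) + 0\{a,d} ⊢ =b=> n0
Bisimilarity quotient blocks:
  B0 = {m0, n0}
  B1 = {m1, n1}
  B2 = {m2, n2}
m0 ∈ B0, n0 ∈ B0 → same block
Bisimilar ⇒ trace-equivalent.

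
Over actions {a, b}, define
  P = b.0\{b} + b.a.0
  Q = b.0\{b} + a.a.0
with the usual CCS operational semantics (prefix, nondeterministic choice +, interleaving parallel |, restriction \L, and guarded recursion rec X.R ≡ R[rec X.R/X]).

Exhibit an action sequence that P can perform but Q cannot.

ba

P's transition system — 4 states:
  p0 = b.0\{b} + b.a.0 | --b--▸ p1, --b--▸ p2
  p1 = 0\{b} | stopped
  p2 = a.0 | --a--▸ p3
  p3 = 0 | stopped
Q's transition system — 4 states:
  q0 = b.0\{b} + a.a.0 | --a--▸ q1, --b--▸ q2
  q1 = a.0 | --a--▸ q3
  q2 = 0\{b} | stopped
  q3 = 0 | stopped
Trace ⟨ba⟩ through P, begin at {p0}:
  [1] b ⇒ {p1, p2}
  [2] a ⇒ {p3}
  — P admits the full trace.
Trace ⟨ba⟩ through Q, begin at {q0}:
  [1] b ⇒ {q2}
  [2] a ⇒ ∅  — Q cannot continue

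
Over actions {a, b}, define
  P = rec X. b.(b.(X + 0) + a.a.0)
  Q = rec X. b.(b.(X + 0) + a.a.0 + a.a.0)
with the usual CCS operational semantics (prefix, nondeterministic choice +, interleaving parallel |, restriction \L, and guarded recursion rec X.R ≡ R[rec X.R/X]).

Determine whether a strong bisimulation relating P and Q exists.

Reachable graph of P (5 states):
  m0 = rec X. b.(b.(X + 0) + a.a.0) :: --b--▸ m1
  m1 = b.((rec X. b.(b.(X + 0) + a.a.0)) + 0) + a.a.0 :: --a--▸ m2, --b--▸ m3
  m2 = a.0 :: --a--▸ m4
  m3 = (rec X. b.(b.(X + 0) + a.a.0)) + 0 :: --b--▸ m1
  m4 = 0 :: (no moves)
Reachable graph of Q (5 states):
  n0 = rec X. b.(b.(X + 0) + a.a.0 + a.a.0) :: --b--▸ n1
  n1 = b.((rec X. b.(b.(X + 0) + a.a.0 + a.a.0)) + 0) + a.a.0 + a.a.0 :: --a--▸ n2, --b--▸ n3
  n2 = a.0 :: --a--▸ n4
  n3 = (rec X. b.(b.(X + 0) + a.a.0 + a.a.0)) + 0 :: --b--▸ n1
  n4 = 0 :: (no moves)
Partition-refinement fixed point:
  B0 = {m0, m3, n0, n3}
  B1 = {m1, n1}
  B2 = {m2, n2}
  B3 = {m4, n4}
m0 ∈ B0, n0 ∈ B0 → same block

P ~ Q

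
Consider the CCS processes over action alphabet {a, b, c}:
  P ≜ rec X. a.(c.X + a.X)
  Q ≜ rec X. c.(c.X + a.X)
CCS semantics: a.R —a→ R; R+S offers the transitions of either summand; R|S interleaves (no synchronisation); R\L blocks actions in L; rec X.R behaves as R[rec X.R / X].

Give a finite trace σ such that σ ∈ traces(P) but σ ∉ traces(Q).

Reachable graph of P (2 states):
  m0 = rec X. a.(c.X + a.X) → =a=> m1
  m1 = c.(rec X. a.(c.X + a.X)) + a.(rec X. a.(c.X + a.X)) → =a=> m0, =c=> m0
Reachable graph of Q (2 states):
  n0 = rec X. c.(c.X + a.X) → =c=> n1
  n1 = c.(rec X. c.(c.X + a.X)) + a.(rec X. c.(c.X + a.X)) → =a=> n0, =c=> n0
Run σ = ⟨a⟩ on P: start {m0}
  [1] a ⇒ {m1}
  P completes σ.
Run σ = ⟨a⟩ on Q: start {n0}
  [1] a ⇒ no successor for Q

a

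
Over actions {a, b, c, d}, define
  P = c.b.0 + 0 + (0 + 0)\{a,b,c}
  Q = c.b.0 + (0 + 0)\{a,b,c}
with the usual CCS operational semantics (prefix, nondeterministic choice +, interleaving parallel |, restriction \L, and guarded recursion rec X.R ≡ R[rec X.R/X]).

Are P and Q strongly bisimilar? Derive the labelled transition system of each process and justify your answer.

YES

LTS(P): 3 reachable states
  s0 = c.b.0 + 0 + (0 + 0)\{a,b,c} :: --c--▸ s1
  s1 = b.0 :: --b--▸ s2
  s2 = 0 :: stopped
LTS(Q): 3 reachable states
  t0 = c.b.0 + (0 + 0)\{a,b,c} :: --c--▸ t1
  t1 = b.0 :: --b--▸ t2
  t2 = 0 :: stopped
Partition-refinement fixed point:
  B0 = {s0, t0}
  B1 = {s1, t1}
  B2 = {s2, t2}
s0 ∈ B0, t0 ∈ B0 → same block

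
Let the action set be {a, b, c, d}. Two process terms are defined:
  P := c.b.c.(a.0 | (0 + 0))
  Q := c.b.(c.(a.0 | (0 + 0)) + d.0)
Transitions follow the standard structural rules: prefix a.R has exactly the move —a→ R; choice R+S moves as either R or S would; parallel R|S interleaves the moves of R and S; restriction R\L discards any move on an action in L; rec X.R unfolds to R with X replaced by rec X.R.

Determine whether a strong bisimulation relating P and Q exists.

Reachable graph of P (5 states):
  s0 = c.b.c.(a.0 | (0 + 0)) | --c--▸ s1
  s1 = b.c.(a.0 | (0 + 0)) | --b--▸ s2
  s2 = c.(a.0 | (0 + 0)) | --c--▸ s3
  s3 = a.0 | (0 + 0) | --a--▸ s4
  s4 = 0 | (0 + 0) | deadlocked
Reachable graph of Q (6 states):
  t0 = c.b.(c.(a.0 | (0 + 0)) + d.0) | --c--▸ t1
  t1 = b.(c.(a.0 | (0 + 0)) + d.0) | --b--▸ t2
  t2 = c.(a.0 | (0 + 0)) + d.0 | --c--▸ t3, --d--▸ t4
  t3 = a.0 | (0 + 0) | --a--▸ t5
  t4 = 0 | deadlocked
  t5 = 0 | (0 + 0) | deadlocked
Partition-refinement fixed point:
  B0 = {s0}
  B1 = {s1}
  B2 = {s2}
  B3 = {s3, t3}
  B4 = {s4, t4, t5}
  B5 = {t0}
  B6 = {t1}
  B7 = {t2}
s0 ∈ B0, t0 ∈ B5 → different blocks

NO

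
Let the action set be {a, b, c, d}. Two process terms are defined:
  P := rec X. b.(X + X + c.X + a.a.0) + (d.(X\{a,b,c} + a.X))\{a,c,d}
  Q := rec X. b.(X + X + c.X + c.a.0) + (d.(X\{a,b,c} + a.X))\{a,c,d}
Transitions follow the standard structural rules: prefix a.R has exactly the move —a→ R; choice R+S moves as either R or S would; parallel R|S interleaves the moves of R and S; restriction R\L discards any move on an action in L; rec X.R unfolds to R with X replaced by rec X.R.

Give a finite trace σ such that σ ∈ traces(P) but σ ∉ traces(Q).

ba

Reachable graph of P (4 states):
  m0 = rec X. b.(X + X + c.X + a.a.0) + (d.(X\{a,b,c} + a.X))\{a,c,d} → ··b··> m1
  m1 = (rec X. b.(X + X + c.X + a.a.0) + (d.(X\{a,b,c} + a.X))\{a,c,d}) + (rec X. b.(X + X + c.X + a.a.0) + (d.(X\{a,b,c} + a.X))\{a,c,d}) + c.(rec X. b.(X + X + c.X + a.a.0) + (d.(X\{a,b,c} + a.X))\{a,c,d}) + a.a.0 → ··a··> m2, ··b··> m1, ··c··> m0
  m2 = a.0 → ··a··> m3
  m3 = 0 → stopped
Reachable graph of Q (4 states):
  n0 = rec X. b.(X + X + c.X + c.a.0) + (d.(X\{a,b,c} + a.X))\{a,c,d} → ··b··> n1
  n1 = (rec X. b.(X + X + c.X + c.a.0) + (d.(X\{a,b,c} + a.X))\{a,c,d}) + (rec X. b.(X + X + c.X + c.a.0) + (d.(X\{a,b,c} + a.X))\{a,c,d}) + c.(rec X. b.(X + X + c.X + c.a.0) + (d.(X\{a,b,c} + a.X))\{a,c,d}) + c.a.0 → ··b··> n1, ··c··> n0, ··c··> n2
  n2 = a.0 → ··a··> n3
  n3 = 0 → stopped
Run σ = ⟨ba⟩ on P: start {m0}
  after b @ step 1: {m1}
  after a @ step 2: {m2}
  P completes σ.
Run σ = ⟨ba⟩ on Q: start {n0}
  after b @ step 1: {n1}
  after a @ step 2: no successor for Q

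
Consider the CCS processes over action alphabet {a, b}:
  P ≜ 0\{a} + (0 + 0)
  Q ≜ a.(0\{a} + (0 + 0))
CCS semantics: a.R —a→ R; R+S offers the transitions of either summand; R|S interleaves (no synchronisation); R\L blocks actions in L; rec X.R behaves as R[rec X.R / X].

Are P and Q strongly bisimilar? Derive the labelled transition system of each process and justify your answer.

LTS(P): 1 reachable states
  p0 = 0\{a} + (0 + 0) :: deadlocked
LTS(Q): 2 reachable states
  q0 = a.(0\{a} + (0 + 0)) :: —a→ q1
  q1 = 0\{a} + (0 + 0) :: deadlocked
Partition-refinement fixed point:
  B0 = {p0, q1}
  B1 = {q0}
p0 ∈ B0, q0 ∈ B1 → different blocks

NO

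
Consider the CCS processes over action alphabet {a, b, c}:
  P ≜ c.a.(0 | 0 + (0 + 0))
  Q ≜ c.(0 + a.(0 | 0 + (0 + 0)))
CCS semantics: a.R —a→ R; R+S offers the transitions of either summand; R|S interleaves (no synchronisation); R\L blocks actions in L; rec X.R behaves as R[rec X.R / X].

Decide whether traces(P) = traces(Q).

YES

P's transition system — 3 states:
  s0 = c.a.(0 | 0 + (0 + 0)) has moves —c→ s1
  s1 = a.(0 | 0 + (0 + 0)) has moves —a→ s2
  s2 = 0 | 0 + (0 + 0) has moves deadlocked
Q's transition system — 3 states:
  t0 = c.(0 + a.(0 | 0 + (0 + 0))) has moves —c→ t1
  t1 = 0 + a.(0 | 0 + (0 + 0)) has moves —a→ t2
  t2 = 0 | 0 + (0 + 0) has moves deadlocked
Bisimilarity quotient blocks:
  B0 = {s0, t0}
  B1 = {s1, t1}
  B2 = {s2, t2}
s0 ∈ B0, t0 ∈ B0 → same block
Bisimilar ⇒ trace-equivalent.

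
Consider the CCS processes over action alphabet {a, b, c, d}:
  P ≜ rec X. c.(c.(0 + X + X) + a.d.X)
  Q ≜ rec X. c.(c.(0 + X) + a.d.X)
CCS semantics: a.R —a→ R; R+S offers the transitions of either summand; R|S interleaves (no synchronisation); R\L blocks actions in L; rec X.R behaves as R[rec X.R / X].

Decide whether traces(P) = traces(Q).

LTS(P): 4 reachable states
  u0 = rec X. c.(c.(0 + X + X) + a.d.X) → ··c··> u1
  u1 = c.(0 + (rec X. c.(c.(0 + X + X) + a.d.X)) + (rec X. c.(c.(0 + X + X) + a.d.X))) + a.d.(rec X. c.(c.(0 + X + X) + a.d.X)) → ··a··> u2, ··c··> u3
  u2 = d.(rec X. c.(c.(0 + X + X) + a.d.X)) → ··d··> u0
  u3 = 0 + (rec X. c.(c.(0 + X + X) + a.d.X)) + (rec X. c.(c.(0 + X + X) + a.d.X)) → ··c··> u1
LTS(Q): 4 reachable states
  v0 = rec X. c.(c.(0 + X) + a.d.X) → ··c··> v1
  v1 = c.(0 + (rec X. c.(c.(0 + X) + a.d.X))) + a.d.(rec X. c.(c.(0 + X) + a.d.X)) → ··a··> v2, ··c··> v3
  v2 = d.(rec X. c.(c.(0 + X) + a.d.X)) → ··d··> v0
  v3 = 0 + (rec X. c.(c.(0 + X) + a.d.X)) → ··c··> v1
Bisimilarity quotient blocks:
  B0 = {u0, u3, v0, v3}
  B1 = {u1, v1}
  B2 = {u2, v2}
u0 ∈ B0, v0 ∈ B0 → same block
Bisimilar ⇒ trace-equivalent.

trace-equivalent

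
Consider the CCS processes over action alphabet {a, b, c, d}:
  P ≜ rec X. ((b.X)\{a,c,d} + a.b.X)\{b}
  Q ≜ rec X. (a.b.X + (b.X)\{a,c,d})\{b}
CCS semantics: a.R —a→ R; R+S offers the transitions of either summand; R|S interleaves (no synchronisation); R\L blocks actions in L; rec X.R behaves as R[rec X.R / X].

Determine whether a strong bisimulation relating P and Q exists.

P's transition system — 2 states:
  p0 = rec X. ((b.X)\{a,c,d} + a.b.X)\{b} → =a=> p1
  p1 = (b.(rec X. ((b.X)\{a,c,d} + a.b.X)\{b}))\{b} → (no moves)
Q's transition system — 2 states:
  q0 = rec X. (a.b.X + (b.X)\{a,c,d})\{b} → =a=> q1
  q1 = (b.(rec X. (a.b.X + (b.X)\{a,c,d})\{b}))\{b} → (no moves)
Coarsest stable partition (strong bisimilarity classes):
  B0 = {p0, q0}
  B1 = {p1, q1}
p0 ∈ B0, q0 ∈ B0 → same block

bisimilar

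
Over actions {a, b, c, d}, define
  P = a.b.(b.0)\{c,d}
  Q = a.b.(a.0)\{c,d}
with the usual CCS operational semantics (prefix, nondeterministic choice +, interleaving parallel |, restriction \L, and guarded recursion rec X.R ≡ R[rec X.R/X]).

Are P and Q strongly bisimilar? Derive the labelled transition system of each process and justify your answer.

P's transition system — 4 states:
  p0 = a.b.(b.0)\{c,d} ⊢ =a=> p1
  p1 = b.(b.0)\{c,d} ⊢ =b=> p2
  p2 = (b.0)\{c,d} ⊢ =b=> p3
  p3 = 0\{c,d} ⊢ deadlocked
Q's transition system — 4 states:
  q0 = a.b.(a.0)\{c,d} ⊢ =a=> q1
  q1 = b.(a.0)\{c,d} ⊢ =b=> q2
  q2 = (a.0)\{c,d} ⊢ =a=> q3
  q3 = 0\{c,d} ⊢ deadlocked
Bisimilarity quotient blocks:
  B0 = {p0}
  B1 = {p1}
  B2 = {p2}
  B3 = {p3, q3}
  B4 = {q0}
  B5 = {q1}
  B6 = {q2}
p0 ∈ B0, q0 ∈ B4 → different blocks

NO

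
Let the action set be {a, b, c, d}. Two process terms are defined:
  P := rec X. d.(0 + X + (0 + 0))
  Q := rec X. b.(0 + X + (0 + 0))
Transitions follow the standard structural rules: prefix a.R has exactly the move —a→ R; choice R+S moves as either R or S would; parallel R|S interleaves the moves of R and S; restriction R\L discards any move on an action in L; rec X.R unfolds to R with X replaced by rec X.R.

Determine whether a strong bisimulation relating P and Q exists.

P's transition system — 2 states:
  u0 = rec X. d.(0 + X + (0 + 0)) | -d-> u1
  u1 = 0 + (rec X. d.(0 + X + (0 + 0))) + (0 + 0) | -d-> u1
Q's transition system — 2 states:
  v0 = rec X. b.(0 + X + (0 + 0)) | -b-> v1
  v1 = 0 + (rec X. b.(0 + X + (0 + 0))) + (0 + 0) | -b-> v1
Partition-refinement fixed point:
  B0 = {u0, u1}
  B1 = {v0, v1}
u0 ∈ B0, v0 ∈ B1 → different blocks

P ≁ Q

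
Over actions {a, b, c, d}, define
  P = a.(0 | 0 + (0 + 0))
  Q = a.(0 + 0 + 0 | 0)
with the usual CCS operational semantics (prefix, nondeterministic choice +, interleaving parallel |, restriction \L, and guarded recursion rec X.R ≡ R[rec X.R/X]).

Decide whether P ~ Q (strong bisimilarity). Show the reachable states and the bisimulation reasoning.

P ~ Q

LTS(P): 2 reachable states
  m0 = a.(0 | 0 + (0 + 0)) → --a--▸ m1
  m1 = 0 | 0 + (0 + 0) → ∅
LTS(Q): 2 reachable states
  n0 = a.(0 + 0 + 0 | 0) → --a--▸ n1
  n1 = 0 + 0 + 0 | 0 → ∅
Partition-refinement fixed point:
  B0 = {m0, n0}
  B1 = {m1, n1}
m0 ∈ B0, n0 ∈ B0 → same block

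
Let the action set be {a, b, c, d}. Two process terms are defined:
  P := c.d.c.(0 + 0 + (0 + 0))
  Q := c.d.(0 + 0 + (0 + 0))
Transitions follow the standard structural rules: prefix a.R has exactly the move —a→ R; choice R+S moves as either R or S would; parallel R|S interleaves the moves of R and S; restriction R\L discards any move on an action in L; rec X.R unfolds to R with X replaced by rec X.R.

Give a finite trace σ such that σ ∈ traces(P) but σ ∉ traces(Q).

cdc

LTS(P): 4 reachable states
  p0 = c.d.c.(0 + 0 + (0 + 0)) → —c→ p1
  p1 = d.c.(0 + 0 + (0 + 0)) → —d→ p2
  p2 = c.(0 + 0 + (0 + 0)) → —c→ p3
  p3 = 0 + 0 + (0 + 0) → deadlocked
LTS(Q): 3 reachable states
  q0 = c.d.(0 + 0 + (0 + 0)) → —c→ q1
  q1 = d.(0 + 0 + (0 + 0)) → —d→ q2
  q2 = 0 + 0 + (0 + 0) → deadlocked
Run σ = ⟨cdc⟩ on P: start {p0}
  step 1 (c): {p1}
  step 2 (d): {p2}
  step 3 (c): {p3}
  ✓ P
Run σ = ⟨cdc⟩ on Q: start {q0}
  step 1 (c): {q1}
  step 2 (d): {q2}
  step 3 (c): ∅  — Q cannot continue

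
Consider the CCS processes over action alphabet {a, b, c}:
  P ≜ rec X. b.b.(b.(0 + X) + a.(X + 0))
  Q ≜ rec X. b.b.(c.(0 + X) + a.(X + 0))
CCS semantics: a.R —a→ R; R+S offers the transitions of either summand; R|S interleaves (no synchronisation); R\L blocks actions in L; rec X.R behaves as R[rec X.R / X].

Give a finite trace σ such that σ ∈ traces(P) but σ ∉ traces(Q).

Reachable graph of P (5 states):
  s0 = rec X. b.b.(b.(0 + X) + a.(X + 0)) | =b=> s1
  s1 = b.(b.(0 + (rec X. b.b.(b.(0 + X) + a.(X + 0)))) + a.((rec X. b.b.(b.(0 + X) + a.(X + 0))) + 0)) | =b=> s2
  s2 = b.(0 + (rec X. b.b.(b.(0 + X) + a.(X + 0)))) + a.((rec X. b.b.(b.(0 + X) + a.(X + 0))) + 0) | =a=> s3, =b=> s4
  s3 = (rec X. b.b.(b.(0 + X) + a.(X + 0))) + 0 | =b=> s1
  s4 = 0 + (rec X. b.b.(b.(0 + X) + a.(X + 0))) | =b=> s1
Reachable graph of Q (5 states):
  t0 = rec X. b.b.(c.(0 + X) + a.(X + 0)) | =b=> t1
  t1 = b.(c.(0 + (rec X. b.b.(c.(0 + X) + a.(X + 0)))) + a.((rec X. b.b.(c.(0 + X) + a.(X + 0))) + 0)) | =b=> t2
  t2 = c.(0 + (rec X. b.b.(c.(0 + X) + a.(X + 0)))) + a.((rec X. b.b.(c.(0 + X) + a.(X + 0))) + 0) | =a=> t3, =c=> t4
  t3 = (rec X. b.b.(c.(0 + X) + a.(X + 0))) + 0 | =b=> t1
  t4 = 0 + (rec X. b.b.(c.(0 + X) + a.(X + 0))) | =b=> t1
Executing bbb from P (initial set {s0}):
  [1] b ⇒ {s1}
  [2] b ⇒ {s2}
  [3] b ⇒ {s4}
  ✓ P
Executing bbb from Q (initial set {t0}):
  [1] b ⇒ {t1}
  [2] b ⇒ {t2}
  [3] b ⇒ ∅ (Q stuck)

bbb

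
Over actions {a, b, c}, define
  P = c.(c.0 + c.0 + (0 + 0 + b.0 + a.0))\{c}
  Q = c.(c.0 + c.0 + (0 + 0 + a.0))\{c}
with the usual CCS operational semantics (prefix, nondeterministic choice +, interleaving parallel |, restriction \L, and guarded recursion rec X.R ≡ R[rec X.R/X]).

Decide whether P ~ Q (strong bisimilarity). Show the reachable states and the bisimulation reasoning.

NO

LTS(P): 3 reachable states
  p0 = c.(c.0 + c.0 + (0 + 0 + b.0 + a.0))\{c} → =c=> p1
  p1 = (c.0 + c.0 + (0 + 0 + b.0 + a.0))\{c} → =a=> p2, =b=> p2
  p2 = 0\{c} → ·
LTS(Q): 3 reachable states
  q0 = c.(c.0 + c.0 + (0 + 0 + a.0))\{c} → =c=> q1
  q1 = (c.0 + c.0 + (0 + 0 + a.0))\{c} → =a=> q2
  q2 = 0\{c} → ·
Bisimilarity quotient blocks:
  B0 = {p0}
  B1 = {p1}
  B2 = {p2, q2}
  B3 = {q0}
  B4 = {q1}
p0 ∈ B0, q0 ∈ B3 → different blocks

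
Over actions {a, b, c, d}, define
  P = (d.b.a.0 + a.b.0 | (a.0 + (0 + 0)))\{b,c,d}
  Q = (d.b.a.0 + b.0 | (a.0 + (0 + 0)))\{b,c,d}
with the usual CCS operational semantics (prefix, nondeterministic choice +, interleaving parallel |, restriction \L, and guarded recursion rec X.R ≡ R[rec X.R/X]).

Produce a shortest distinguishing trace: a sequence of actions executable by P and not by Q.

Reachable graph of P (4 states):
  p0 = (d.b.a.0 + a.b.0 | (a.0 + (0 + 0)))\{b,c,d} :: -a-> p1, -a-> p2
  p1 = (a.b.0 | 0)\{b,c,d} :: -a-> p3
  p2 = (b.0 | (a.0 + (0 + 0)))\{b,c,d} :: -a-> p3
  p3 = (b.0 | 0)\{b,c,d} :: ∅
Reachable graph of Q (2 states):
  q0 = (d.b.a.0 + b.0 | (a.0 + (0 + 0)))\{b,c,d} :: -a-> q1
  q1 = (b.0 | 0)\{b,c,d} :: ∅
Trace ⟨aa⟩ through P, begin at {p0}:
  [1] a ⇒ {p1, p2}
  [2] a ⇒ {p3}
  ✓ P
Trace ⟨aa⟩ through Q, begin at {q0}:
  [1] a ⇒ {q1}
  [2] a ⇒ ∅  — Q cannot continue

aa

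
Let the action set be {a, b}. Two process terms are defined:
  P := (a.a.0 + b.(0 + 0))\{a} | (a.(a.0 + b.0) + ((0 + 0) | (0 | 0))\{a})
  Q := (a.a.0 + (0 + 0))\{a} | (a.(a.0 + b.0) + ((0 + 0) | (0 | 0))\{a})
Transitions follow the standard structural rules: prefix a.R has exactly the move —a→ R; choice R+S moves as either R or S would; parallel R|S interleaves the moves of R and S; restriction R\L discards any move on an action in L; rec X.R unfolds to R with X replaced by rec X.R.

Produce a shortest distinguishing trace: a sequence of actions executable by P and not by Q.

P's transition system — 6 states:
  p0 = (a.a.0 + b.(0 + 0))\{a} | (a.(a.0 + b.0) + ((0 + 0) | (0 | 0))\{a}) → =a=> p1, =b=> p2
  p1 = (a.a.0 + b.(0 + 0))\{a} | (a.0 + b.0) → =a=> p3, =b=> p3, =b=> p4
  p2 = (0 + 0)\{a} | (a.(a.0 + b.0) + ((0 + 0) | (0 | 0))\{a}) → =a=> p4
  p3 = (a.a.0 + b.(0 + 0))\{a} | 0 → =b=> p5
  p4 = (0 + 0)\{a} | (a.0 + b.0) → =a=> p5, =b=> p5
  p5 = (0 + 0)\{a} | 0 → ∅
Q's transition system — 3 states:
  q0 = (a.a.0 + (0 + 0))\{a} | (a.(a.0 + b.0) + ((0 + 0) | (0 | 0))\{a}) → =a=> q1
  q1 = (a.a.0 + (0 + 0))\{a} | (a.0 + b.0) → =a=> q2, =b=> q2
  q2 = (a.a.0 + (0 + 0))\{a} | 0 → ∅
Run σ = ⟨b⟩ on P: start {p0}
  [1] b ⇒ {p2}
  ✓ P
Run σ = ⟨b⟩ on Q: start {q0}
  [1] b ⇒ no successor for Q

b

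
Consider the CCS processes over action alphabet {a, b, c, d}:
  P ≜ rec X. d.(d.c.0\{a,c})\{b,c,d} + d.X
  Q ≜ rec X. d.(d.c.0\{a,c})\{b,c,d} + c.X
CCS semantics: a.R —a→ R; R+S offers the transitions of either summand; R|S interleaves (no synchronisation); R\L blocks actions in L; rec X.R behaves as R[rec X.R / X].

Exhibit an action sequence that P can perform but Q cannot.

dd

P's transition system — 2 states:
  p0 = rec X. d.(d.c.0\{a,c})\{b,c,d} + d.X has moves -d-> p0, -d-> p1
  p1 = (d.c.0\{a,c})\{b,c,d} has moves ·
Q's transition system — 2 states:
  q0 = rec X. d.(d.c.0\{a,c})\{b,c,d} + c.X has moves -c-> q0, -d-> q1
  q1 = (d.c.0\{a,c})\{b,c,d} has moves ·
Trace ⟨dd⟩ through P, begin at {p0}:
  after d @ step 1: {p0, p1}
  after d @ step 2: {p0, p1}
  ✓ P
Trace ⟨dd⟩ through Q, begin at {q0}:
  after d @ step 1: {q1}
  after d @ step 2: ∅ (Q stuck)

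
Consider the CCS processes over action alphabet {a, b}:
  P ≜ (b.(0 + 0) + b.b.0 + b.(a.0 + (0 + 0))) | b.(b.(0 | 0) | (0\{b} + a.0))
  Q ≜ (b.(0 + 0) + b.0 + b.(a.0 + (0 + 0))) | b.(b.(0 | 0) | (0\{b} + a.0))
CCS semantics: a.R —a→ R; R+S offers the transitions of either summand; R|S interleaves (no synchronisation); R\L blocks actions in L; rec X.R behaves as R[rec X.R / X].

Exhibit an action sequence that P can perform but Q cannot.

P's transition system — 25 states:
  p0 = (b.(0 + 0) + b.b.0 + b.(a.0 + (0 + 0))) | b.(b.(0 | 0) | (0\{b} + a.0)) ⊢ -b-> p1, -b-> p2, -b-> p3, -b-> p4
  p1 = (0 + 0) | b.(b.(0 | 0) | (0\{b} + a.0)) ⊢ -b-> p5
  p2 = (a.0 + (0 + 0)) | b.(b.(0 | 0) | (0\{b} + a.0)) ⊢ -a-> p6, -b-> p7
  p3 = (b.(0 + 0) + b.b.0 + b.(a.0 + (0 + 0))) | (b.(0 | 0) | (0\{b} + a.0)) ⊢ -a-> p8, -b-> p10, -b-> p5, -b-> p7, -b-> p9
  p4 = b.0 | b.(b.(0 | 0) | (0\{b} + a.0)) ⊢ -b-> p10, -b-> p6
  p5 = (0 + 0) | (b.(0 | 0) | (0\{b} + a.0)) ⊢ -a-> p11, -b-> p12
  p6 = 0 | b.(b.(0 | 0) | (0\{b} + a.0)) ⊢ -b-> p13
  p7 = (a.0 + (0 + 0)) | (b.(0 | 0) | (0\{b} + a.0)) ⊢ -a-> p13, -a-> p14, -b-> p15
  p8 = (b.(0 + 0) + b.b.0 + b.(a.0 + (0 + 0))) | (b.(0 | 0) | 0) ⊢ -b-> p11, -b-> p14, -b-> p16, -b-> p17
  p9 = (b.(0 + 0) + b.b.0 + b.(a.0 + (0 + 0))) | (0 | 0 | (0\{b} + a.0)) ⊢ -a-> p16, -b-> p12, -b-> p15, -b-> p18
  p10 = b.0 | (b.(0 | 0) | (0\{b} + a.0)) ⊢ -a-> p17, -b-> p13, -b-> p18
  p11 = (0 + 0) | (b.(0 | 0) | 0) ⊢ -b-> p19
  p12 = (0 + 0) | (0 | 0 | (0\{b} + a.0)) ⊢ -a-> p19
  p13 = 0 | (b.(0 | 0) | (0\{b} + a.0)) ⊢ -a-> p20, -b-> p21
  p14 = (a.0 + (0 + 0)) | (b.(0 | 0) | 0) ⊢ -a-> p20, -b-> p22
  p15 = (a.0 + (0 + 0)) | (0 | 0 | (0\{b} + a.0)) ⊢ -a-> p21, -a-> p22
  p16 = (b.(0 + 0) + b.b.0 + b.(a.0 + (0 + 0))) | (0 | 0 | 0) ⊢ -b-> p19, -b-> p22, -b-> p23
  p17 = b.0 | (b.(0 | 0) | 0) ⊢ -b-> p20, -b-> p23
  p18 = b.0 | (0 | 0 | (0\{b} + a.0)) ⊢ -a-> p23, -b-> p21
  p19 = (0 + 0) | (0 | 0 | 0) ⊢ (no moves)
  p20 = 0 | (b.(0 | 0) | 0) ⊢ -b-> p24
  p21 = 0 | (0 | 0 | (0\{b} + a.0)) ⊢ -a-> p24
  p22 = (a.0 + (0 + 0)) | (0 | 0 | 0) ⊢ -a-> p24
  p23 = b.0 | (0 | 0 | 0) ⊢ -b-> p24
  p24 = 0 | (0 | 0 | 0) ⊢ (no moves)
Q's transition system — 20 states:
  q0 = (b.(0 + 0) + b.0 + b.(a.0 + (0 + 0))) | b.(b.(0 | 0) | (0\{b} + a.0)) ⊢ -b-> q1, -b-> q2, -b-> q3, -b-> q4
  q1 = (0 + 0) | b.(b.(0 | 0) | (0\{b} + a.0)) ⊢ -b-> q5
  q2 = (a.0 + (0 + 0)) | b.(b.(0 | 0) | (0\{b} + a.0)) ⊢ -a-> q4, -b-> q6
  q3 = (b.(0 + 0) + b.0 + b.(a.0 + (0 + 0))) | (b.(0 | 0) | (0\{b} + a.0)) ⊢ -a-> q7, -b-> q5, -b-> q6, -b-> q8, -b-> q9
  q4 = 0 | b.(b.(0 | 0) | (0\{b} + a.0)) ⊢ -b-> q9
  q5 = (0 + 0) | (b.(0 | 0) | (0\{b} + a.0)) ⊢ -a-> q10, -b-> q11
  q6 = (a.0 + (0 + 0)) | (b.(0 | 0) | (0\{b} + a.0)) ⊢ -a-> q12, -a-> q9, -b-> q13
  q7 = (b.(0 + 0) + b.0 + b.(a.0 + (0 + 0))) | (b.(0 | 0) | 0) ⊢ -b-> q10, -b-> q12, -b-> q14, -b-> q15
  q8 = (b.(0 + 0) + b.0 + b.(a.0 + (0 + 0))) | (0 | 0 | (0\{b} + a.0)) ⊢ -a-> q14, -b-> q11, -b-> q13, -b-> q16
  q9 = 0 | (b.(0 | 0) | (0\{b} + a.0)) ⊢ -a-> q15, -b-> q16
  q10 = (0 + 0) | (b.(0 | 0) | 0) ⊢ -b-> q17
  q11 = (0 + 0) | (0 | 0 | (0\{b} + a.0)) ⊢ -a-> q17
  q12 = (a.0 + (0 + 0)) | (b.(0 | 0) | 0) ⊢ -a-> q15, -b-> q18
  q13 = (a.0 + (0 + 0)) | (0 | 0 | (0\{b} + a.0)) ⊢ -a-> q16, -a-> q18
  q14 = (b.(0 + 0) + b.0 + b.(a.0 + (0 + 0))) | (0 | 0 | 0) ⊢ -b-> q17, -b-> q18, -b-> q19
  q15 = 0 | (b.(0 | 0) | 0) ⊢ -b-> q19
  q16 = 0 | (0 | 0 | (0\{b} + a.0)) ⊢ -a-> q19
  q17 = (0 + 0) | (0 | 0 | 0) ⊢ (no moves)
  q18 = (a.0 + (0 + 0)) | (0 | 0 | 0) ⊢ -a-> q19
  q19 = 0 | (0 | 0 | 0) ⊢ (no moves)
Executing bbbb from P (initial set {p0}):
  step 1 (b): {p1, p2, p3, p4}
  step 2 (b): {p10, p5, p6, p7, p9}
  step 3 (b): {p12, p13, p15, p18}
  step 4 (b): {p21}
  P completes σ.
Executing bbbb from Q (initial set {q0}):
  step 1 (b): {q1, q2, q3, q4}
  step 2 (b): {q5, q6, q8, q9}
  step 3 (b): {q11, q13, q16}
  step 4 (b): no successor for Q

bbbb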